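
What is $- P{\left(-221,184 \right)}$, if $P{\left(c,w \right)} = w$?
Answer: $-184$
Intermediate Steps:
$- P{\left(-221,184 \right)} = \left(-1\right) 184 = -184$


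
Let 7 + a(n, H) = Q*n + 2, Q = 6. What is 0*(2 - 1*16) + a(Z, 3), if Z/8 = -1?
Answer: -53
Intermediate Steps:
Z = -8 (Z = 8*(-1) = -8)
a(n, H) = -5 + 6*n (a(n, H) = -7 + (6*n + 2) = -7 + (2 + 6*n) = -5 + 6*n)
0*(2 - 1*16) + a(Z, 3) = 0*(2 - 1*16) + (-5 + 6*(-8)) = 0*(2 - 16) + (-5 - 48) = 0*(-14) - 53 = 0 - 53 = -53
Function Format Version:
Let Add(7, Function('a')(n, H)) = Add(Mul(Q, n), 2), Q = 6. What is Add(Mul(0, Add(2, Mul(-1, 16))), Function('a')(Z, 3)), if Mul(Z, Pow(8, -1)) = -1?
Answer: -53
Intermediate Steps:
Z = -8 (Z = Mul(8, -1) = -8)
Function('a')(n, H) = Add(-5, Mul(6, n)) (Function('a')(n, H) = Add(-7, Add(Mul(6, n), 2)) = Add(-7, Add(2, Mul(6, n))) = Add(-5, Mul(6, n)))
Add(Mul(0, Add(2, Mul(-1, 16))), Function('a')(Z, 3)) = Add(Mul(0, Add(2, Mul(-1, 16))), Add(-5, Mul(6, -8))) = Add(Mul(0, Add(2, -16)), Add(-5, -48)) = Add(Mul(0, -14), -53) = Add(0, -53) = -53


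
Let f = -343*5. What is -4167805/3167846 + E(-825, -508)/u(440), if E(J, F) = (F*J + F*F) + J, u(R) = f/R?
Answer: -188544755586987/1086571178 ≈ -1.7352e+5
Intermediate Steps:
f = -1715
u(R) = -1715/R
E(J, F) = J + F² + F*J (E(J, F) = (F*J + F²) + J = (F² + F*J) + J = J + F² + F*J)
-4167805/3167846 + E(-825, -508)/u(440) = -4167805/3167846 + (-825 + (-508)² - 508*(-825))/((-1715/440)) = -4167805*1/3167846 + (-825 + 258064 + 419100)/((-1715*1/440)) = -4167805/3167846 + 676339/(-343/88) = -4167805/3167846 + 676339*(-88/343) = -4167805/3167846 - 59517832/343 = -188544755586987/1086571178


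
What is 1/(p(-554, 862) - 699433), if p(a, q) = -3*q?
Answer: -1/702019 ≈ -1.4245e-6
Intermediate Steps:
1/(p(-554, 862) - 699433) = 1/(-3*862 - 699433) = 1/(-2586 - 699433) = 1/(-702019) = -1/702019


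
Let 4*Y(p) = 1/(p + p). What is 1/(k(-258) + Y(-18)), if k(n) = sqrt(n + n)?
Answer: -144/10699777 - 41472*I*sqrt(129)/10699777 ≈ -1.3458e-5 - 0.044023*I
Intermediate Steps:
Y(p) = 1/(8*p) (Y(p) = 1/(4*(p + p)) = 1/(4*((2*p))) = (1/(2*p))/4 = 1/(8*p))
k(n) = sqrt(2)*sqrt(n) (k(n) = sqrt(2*n) = sqrt(2)*sqrt(n))
1/(k(-258) + Y(-18)) = 1/(sqrt(2)*sqrt(-258) + (1/8)/(-18)) = 1/(sqrt(2)*(I*sqrt(258)) + (1/8)*(-1/18)) = 1/(2*I*sqrt(129) - 1/144) = 1/(-1/144 + 2*I*sqrt(129))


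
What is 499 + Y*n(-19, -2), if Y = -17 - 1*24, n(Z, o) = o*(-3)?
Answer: 253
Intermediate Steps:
n(Z, o) = -3*o
Y = -41 (Y = -17 - 24 = -41)
499 + Y*n(-19, -2) = 499 - (-123)*(-2) = 499 - 41*6 = 499 - 246 = 253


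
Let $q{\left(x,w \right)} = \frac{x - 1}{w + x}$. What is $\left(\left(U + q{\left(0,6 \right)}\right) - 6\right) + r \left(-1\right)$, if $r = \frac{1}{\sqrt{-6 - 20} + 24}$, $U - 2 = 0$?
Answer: $- \frac{7597}{1806} + \frac{i \sqrt{26}}{602} \approx -4.2065 + 0.0084701 i$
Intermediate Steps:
$U = 2$ ($U = 2 + 0 = 2$)
$q{\left(x,w \right)} = \frac{-1 + x}{w + x}$
$r = \frac{1}{24 + i \sqrt{26}}$ ($r = \frac{1}{\sqrt{-26} + 24} = \frac{1}{i \sqrt{26} + 24} = \frac{1}{24 + i \sqrt{26}} \approx 0.039867 - 0.0084701 i$)
$\left(\left(U + q{\left(0,6 \right)}\right) - 6\right) + r \left(-1\right) = \left(\left(2 + \frac{-1 + 0}{6 + 0}\right) - 6\right) + \left(\frac{12}{301} - \frac{i \sqrt{26}}{602}\right) \left(-1\right) = \left(\left(2 + \frac{1}{6} \left(-1\right)\right) - 6\right) - \left(\frac{12}{301} - \frac{i \sqrt{26}}{602}\right) = \left(\left(2 - \frac{1}{6}\right) - 6\right) - \left(\frac{12}{301} - \frac{i \sqrt{26}}{602}\right) = \left(\frac{11}{6} - 6\right) - \left(\frac{12}{301} - \frac{i \sqrt{26}}{602}\right) = - \frac{25}{6} - \left(\frac{12}{301} - \frac{i \sqrt{26}}{602}\right) = - \frac{7597}{1806} + \frac{i \sqrt{26}}{602}$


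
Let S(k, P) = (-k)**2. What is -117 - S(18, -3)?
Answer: -441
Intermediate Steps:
S(k, P) = k**2
-117 - S(18, -3) = -117 - 1*18**2 = -117 - 1*324 = -117 - 324 = -441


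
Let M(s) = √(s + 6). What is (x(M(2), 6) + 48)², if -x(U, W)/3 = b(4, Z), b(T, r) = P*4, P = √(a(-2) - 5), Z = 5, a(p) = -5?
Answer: 864 - 1152*I*√10 ≈ 864.0 - 3642.9*I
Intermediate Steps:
M(s) = √(6 + s)
P = I*√10 (P = √(-5 - 5) = √(-10) = I*√10 ≈ 3.1623*I)
b(T, r) = 4*I*√10 (b(T, r) = (I*√10)*4 = 4*I*√10)
x(U, W) = -12*I*√10
(x(M(2), 6) + 48)² = (-12*I*√10 + 48)² = (48 - 12*I*√10)²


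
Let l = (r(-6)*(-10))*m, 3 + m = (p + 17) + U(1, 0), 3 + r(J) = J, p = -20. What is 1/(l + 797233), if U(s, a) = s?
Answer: 1/796783 ≈ 1.2550e-6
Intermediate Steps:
r(J) = -3 + J
m = -5 (m = -3 + ((-20 + 17) + 1) = -3 + (-3 + 1) = -3 - 2 = -5)
l = -450 (l = ((-3 - 6)*(-10))*(-5) = -9*(-10)*(-5) = 90*(-5) = -450)
1/(l + 797233) = 1/(-450 + 797233) = 1/796783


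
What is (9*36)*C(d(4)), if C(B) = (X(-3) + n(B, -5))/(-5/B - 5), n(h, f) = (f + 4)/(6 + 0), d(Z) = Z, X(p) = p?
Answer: 4104/25 ≈ 164.16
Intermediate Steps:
n(h, f) = 2/3 + f/6 (n(h, f) = (4 + f)/6 = (4 + f)*(1/6) = 2/3 + f/6)
C(B) = -19/(6*(-5 - 5/B)) (C(B) = (-3 + (2/3 + (1/6)*(-5)))/(-5/B - 5) = (-3 + (2/3 - 5/6))/(-5 - 5/B) = (-3 - 1/6)/(-5 - 5/B) = -19/(6*(-5 - 5/B)))
(9*36)*C(d(4)) = (9*36)*((19/30)*4/(1 + 4)) = 324*((19/30)*4/5) = 324*((19/30)*4*(1/5)) = 324*(38/75) = 4104/25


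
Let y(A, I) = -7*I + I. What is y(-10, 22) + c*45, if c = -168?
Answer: -7692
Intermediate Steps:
y(A, I) = -6*I
y(-10, 22) + c*45 = -6*22 - 168*45 = -132 - 7560 = -7692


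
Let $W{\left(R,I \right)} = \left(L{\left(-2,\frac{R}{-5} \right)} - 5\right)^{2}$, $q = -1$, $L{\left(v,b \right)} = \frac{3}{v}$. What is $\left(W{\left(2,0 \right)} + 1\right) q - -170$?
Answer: $\frac{507}{4} \approx 126.75$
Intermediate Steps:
$W{\left(R,I \right)} = \frac{169}{4}$ ($W{\left(R,I \right)} = \left(\frac{3}{-2} - 5\right)^{2} = \left(3 \left(- \frac{1}{2}\right) - 5\right)^{2} = \left(- \frac{3}{2} - 5\right)^{2} = \left(- \frac{13}{2}\right)^{2} = \frac{169}{4}$)
$\left(W{\left(2,0 \right)} + 1\right) q - -170 = \left(\frac{169}{4} + 1\right) \left(-1\right) - -170 = \frac{173}{4} \left(-1\right) + 170 = - \frac{173}{4} + 170 = \frac{507}{4}$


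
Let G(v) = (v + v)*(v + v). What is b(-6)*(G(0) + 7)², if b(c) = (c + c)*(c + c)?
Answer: 7056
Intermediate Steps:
b(c) = 4*c² (b(c) = (2*c)*(2*c) = 4*c²)
G(v) = 4*v² (G(v) = (2*v)*(2*v) = 4*v²)
b(-6)*(G(0) + 7)² = (4*(-6)²)*(4*0² + 7)² = (4*36)*(4*0 + 7)² = 144*(0 + 7)² = 144*7² = 144*49 = 7056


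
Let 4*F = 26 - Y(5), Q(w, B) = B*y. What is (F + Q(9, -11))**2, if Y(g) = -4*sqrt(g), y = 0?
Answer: 189/4 + 13*sqrt(5) ≈ 76.319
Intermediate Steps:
Q(w, B) = 0 (Q(w, B) = B*0 = 0)
F = 13/2 + sqrt(5) (F = (26 - (-4)*sqrt(5))/4 = (26 + 4*sqrt(5))/4 = 13/2 + sqrt(5) ≈ 8.7361)
(F + Q(9, -11))**2 = ((13/2 + sqrt(5)) + 0)**2 = (13/2 + sqrt(5))**2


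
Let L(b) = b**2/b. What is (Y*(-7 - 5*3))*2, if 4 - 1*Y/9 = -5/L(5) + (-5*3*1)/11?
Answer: -2520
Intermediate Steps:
L(b) = b
Y = 630/11 (Y = 36 - 9*(-5/5 + (-5*3*1)/11) = 36 - 9*(-5*1/5 - 15*1*(1/11)) = 36 - 9*(-1 - 15*1/11) = 36 - 9*(-1 - 15/11) = 36 - 9*(-26/11) = 36 + 234/11 = 630/11 ≈ 57.273)
(Y*(-7 - 5*3))*2 = (630*(-7 - 5*3)/11)*2 = (630*(-7 - 1*15)/11)*2 = (630*(-7 - 15)/11)*2 = ((630/11)*(-22))*2 = -1260*2 = -2520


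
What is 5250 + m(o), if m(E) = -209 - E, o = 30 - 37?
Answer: 5048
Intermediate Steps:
o = -7
5250 + m(o) = 5250 + (-209 - 1*(-7)) = 5250 + (-209 + 7) = 5250 - 202 = 5048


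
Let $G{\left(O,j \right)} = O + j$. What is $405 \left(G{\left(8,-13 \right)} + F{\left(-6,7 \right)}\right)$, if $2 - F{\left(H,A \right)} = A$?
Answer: $-4050$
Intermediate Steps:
$F{\left(H,A \right)} = 2 - A$
$405 \left(G{\left(8,-13 \right)} + F{\left(-6,7 \right)}\right) = 405 \left(\left(8 - 13\right) + \left(2 - 7\right)\right) = 405 \left(-5 + \left(2 - 7\right)\right) = 405 \left(-5 - 5\right) = 405 \left(-10\right) = -4050$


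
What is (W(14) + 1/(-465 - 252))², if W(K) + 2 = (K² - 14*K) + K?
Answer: 74011609/514089 ≈ 143.97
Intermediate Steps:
W(K) = -2 + K² - 13*K (W(K) = -2 + ((K² - 14*K) + K) = -2 + (K² - 13*K) = -2 + K² - 13*K)
(W(14) + 1/(-465 - 252))² = ((-2 + 14² - 13*14) + 1/(-465 - 252))² = ((-2 + 196 - 182) + 1/(-717))² = (12 - 1/717)² = (8603/717)² = 74011609/514089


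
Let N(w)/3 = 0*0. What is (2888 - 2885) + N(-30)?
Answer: 3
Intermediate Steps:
N(w) = 0 (N(w) = 3*(0*0) = 3*0 = 0)
(2888 - 2885) + N(-30) = (2888 - 2885) + 0 = 3 + 0 = 3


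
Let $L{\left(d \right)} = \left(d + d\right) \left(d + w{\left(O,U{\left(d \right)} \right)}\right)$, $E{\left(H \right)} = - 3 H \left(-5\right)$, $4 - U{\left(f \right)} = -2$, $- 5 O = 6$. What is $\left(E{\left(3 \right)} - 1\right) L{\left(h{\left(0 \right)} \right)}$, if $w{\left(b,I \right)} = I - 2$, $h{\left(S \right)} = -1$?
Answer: $-264$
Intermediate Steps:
$O = - \frac{6}{5}$ ($O = \left(- \frac{1}{5}\right) 6 = - \frac{6}{5} \approx -1.2$)
$U{\left(f \right)} = 6$ ($U{\left(f \right)} = 4 - -2 = 4 + 2 = 6$)
$w{\left(b,I \right)} = -2 + I$ ($w{\left(b,I \right)} = I - 2 = -2 + I$)
$E{\left(H \right)} = 15 H$
$L{\left(d \right)} = 2 d \left(4 + d\right)$ ($L{\left(d \right)} = \left(d + d\right) \left(d + \left(-2 + 6\right)\right) = 2 d \left(d + 4\right) = 2 d \left(4 + d\right)$)
$\left(E{\left(3 \right)} - 1\right) L{\left(h{\left(0 \right)} \right)} = \left(15 \cdot 3 - 1\right) 2 \left(-1\right) \left(4 - 1\right) = \left(45 - 1\right) 2 \left(-1\right) 3 = 44 \left(-6\right) = -264$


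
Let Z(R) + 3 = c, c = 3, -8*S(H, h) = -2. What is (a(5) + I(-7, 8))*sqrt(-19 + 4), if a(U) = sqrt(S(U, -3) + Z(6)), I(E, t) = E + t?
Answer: 3*I*sqrt(15)/2 ≈ 5.8095*I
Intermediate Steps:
S(H, h) = 1/4 (S(H, h) = -1/8*(-2) = 1/4)
Z(R) = 0 (Z(R) = -3 + 3 = 0)
a(U) = 1/2 (a(U) = sqrt(1/4 + 0) = sqrt(1/4) = 1/2)
(a(5) + I(-7, 8))*sqrt(-19 + 4) = (1/2 + (-7 + 8))*sqrt(-19 + 4) = (1/2 + 1)*sqrt(-15) = 3*(I*sqrt(15))/2 = 3*I*sqrt(15)/2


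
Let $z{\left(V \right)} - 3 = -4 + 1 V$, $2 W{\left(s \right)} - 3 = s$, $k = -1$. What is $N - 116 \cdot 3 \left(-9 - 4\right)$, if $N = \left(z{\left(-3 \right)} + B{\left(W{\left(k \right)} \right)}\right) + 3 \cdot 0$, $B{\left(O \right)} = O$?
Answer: $4521$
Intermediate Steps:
$W{\left(s \right)} = \frac{3}{2} + \frac{s}{2}$
$z{\left(V \right)} = -1 + V$ ($z{\left(V \right)} = 3 + \left(-4 + 1 V\right) = 3 + \left(-4 + V\right) = -1 + V$)
$N = -3$ ($N = \left(\left(-1 - 3\right) + \left(\frac{3}{2} + \frac{1}{2} \left(-1\right)\right)\right) + 3 \cdot 0 = \left(-4 + \left(\frac{3}{2} - \frac{1}{2}\right)\right) + 0 = \left(-4 + 1\right) + 0 = -3 + 0 = -3$)
$N - 116 \cdot 3 \left(-9 - 4\right) = -3 - 116 \cdot 3 \left(-9 - 4\right) = -3 - 116 \cdot 3 \left(-13\right) = -3 - -4524 = -3 + 4524 = 4521$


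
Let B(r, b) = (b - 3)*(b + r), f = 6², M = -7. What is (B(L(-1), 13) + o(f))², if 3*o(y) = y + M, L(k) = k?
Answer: 151321/9 ≈ 16813.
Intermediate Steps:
f = 36
B(r, b) = (-3 + b)*(b + r)
o(y) = -7/3 + y/3 (o(y) = (y - 7)/3 = (-7 + y)/3 = -7/3 + y/3)
(B(L(-1), 13) + o(f))² = ((13² - 3*13 - 3*(-1) + 13*(-1)) + (-7/3 + (⅓)*36))² = ((169 - 39 + 3 - 13) + (-7/3 + 12))² = (120 + 29/3)² = (389/3)² = 151321/9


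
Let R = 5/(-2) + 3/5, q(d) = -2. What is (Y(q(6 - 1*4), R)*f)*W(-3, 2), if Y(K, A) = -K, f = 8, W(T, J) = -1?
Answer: -16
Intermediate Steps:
R = -19/10 (R = 5*(-½) + 3*(⅕) = -5/2 + ⅗ = -19/10 ≈ -1.9000)
(Y(q(6 - 1*4), R)*f)*W(-3, 2) = (-1*(-2)*8)*(-1) = (2*8)*(-1) = 16*(-1) = -16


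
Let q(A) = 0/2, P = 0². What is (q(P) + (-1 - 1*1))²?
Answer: 4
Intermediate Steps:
P = 0
q(A) = 0 (q(A) = 0*(½) = 0)
(q(P) + (-1 - 1*1))² = (0 + (-1 - 1*1))² = (0 + (-1 - 1))² = (0 - 2)² = (-2)² = 4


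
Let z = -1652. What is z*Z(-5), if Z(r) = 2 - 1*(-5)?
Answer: -11564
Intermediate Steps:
Z(r) = 7 (Z(r) = 2 + 5 = 7)
z*Z(-5) = -1652*7 = -11564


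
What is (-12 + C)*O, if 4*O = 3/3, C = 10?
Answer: -½ ≈ -0.50000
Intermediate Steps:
O = ¼ (O = (3/3)/4 = (3*(⅓))/4 = (¼)*1 = ¼ ≈ 0.25000)
(-12 + C)*O = (-12 + 10)*(¼) = -2*¼ = -½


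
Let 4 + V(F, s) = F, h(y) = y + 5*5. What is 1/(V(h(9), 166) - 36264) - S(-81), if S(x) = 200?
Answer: -7246801/36234 ≈ -200.00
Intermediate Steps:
h(y) = 25 + y (h(y) = y + 25 = 25 + y)
V(F, s) = -4 + F
1/(V(h(9), 166) - 36264) - S(-81) = 1/((-4 + (25 + 9)) - 36264) - 1*200 = 1/((-4 + 34) - 36264) - 200 = 1/(30 - 36264) - 200 = 1/(-36234) - 200 = -1/36234 - 200 = -7246801/36234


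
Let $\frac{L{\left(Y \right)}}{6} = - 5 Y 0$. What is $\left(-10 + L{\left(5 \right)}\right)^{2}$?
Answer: $100$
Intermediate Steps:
$L{\left(Y \right)} = 0$ ($L{\left(Y \right)} = 6 - 5 Y 0 = 6 \cdot 0 = 0$)
$\left(-10 + L{\left(5 \right)}\right)^{2} = \left(-10 + 0\right)^{2} = \left(-10\right)^{2} = 100$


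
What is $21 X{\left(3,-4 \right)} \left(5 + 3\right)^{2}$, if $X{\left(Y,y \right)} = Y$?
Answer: $4032$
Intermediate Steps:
$21 X{\left(3,-4 \right)} \left(5 + 3\right)^{2} = 21 \cdot 3 \left(5 + 3\right)^{2} = 63 \cdot 8^{2} = 63 \cdot 64 = 4032$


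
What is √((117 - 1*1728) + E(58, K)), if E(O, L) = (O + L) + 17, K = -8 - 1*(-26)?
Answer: I*√1518 ≈ 38.962*I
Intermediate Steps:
K = 18 (K = -8 + 26 = 18)
E(O, L) = 17 + L + O (E(O, L) = (L + O) + 17 = 17 + L + O)
√((117 - 1*1728) + E(58, K)) = √((117 - 1*1728) + (17 + 18 + 58)) = √((117 - 1728) + 93) = √(-1611 + 93) = √(-1518) = I*√1518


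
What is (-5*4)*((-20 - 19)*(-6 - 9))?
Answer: -11700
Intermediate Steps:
(-5*4)*((-20 - 19)*(-6 - 9)) = -(-780)*(-15) = -20*585 = -11700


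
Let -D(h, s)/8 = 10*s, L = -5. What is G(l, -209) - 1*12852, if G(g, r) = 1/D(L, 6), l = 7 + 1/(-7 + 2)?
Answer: -6168961/480 ≈ -12852.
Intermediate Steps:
D(h, s) = -80*s
l = 34/5 (l = 7 + 1/(-5) = 7 - ⅕*1 = 7 - ⅕ = 34/5 ≈ 6.8000)
G(g, r) = -1/480 (G(g, r) = 1/(-80*6) = 1/(-480) = -1/480)
G(l, -209) - 1*12852 = -1/480 - 1*12852 = -1/480 - 12852 = -6168961/480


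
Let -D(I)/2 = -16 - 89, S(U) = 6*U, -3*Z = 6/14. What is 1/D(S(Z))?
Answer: 1/210 ≈ 0.0047619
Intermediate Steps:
Z = -⅐ (Z = -2/14 = -⅓*3/7 = -⅐ ≈ -0.14286)
D(I) = 210 (D(I) = -2*(-16 - 89) = -2*(-105) = 210)
1/D(S(Z)) = 1/210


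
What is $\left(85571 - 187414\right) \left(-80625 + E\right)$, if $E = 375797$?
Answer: $-30061201996$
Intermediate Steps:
$\left(85571 - 187414\right) \left(-80625 + E\right) = \left(85571 - 187414\right) \left(-80625 + 375797\right) = \left(-101843\right) 295172 = -30061201996$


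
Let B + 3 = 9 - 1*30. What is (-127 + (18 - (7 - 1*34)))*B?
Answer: 1968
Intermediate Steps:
B = -24 (B = -3 + (9 - 1*30) = -3 + (9 - 30) = -3 - 21 = -24)
(-127 + (18 - (7 - 1*34)))*B = (-127 + (18 - (7 - 1*34)))*(-24) = (-127 + (18 - (7 - 34)))*(-24) = (-127 + (18 - 1*(-27)))*(-24) = (-127 + (18 + 27))*(-24) = (-127 + 45)*(-24) = -82*(-24) = 1968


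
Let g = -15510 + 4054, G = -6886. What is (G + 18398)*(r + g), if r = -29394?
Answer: -470265200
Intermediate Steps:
g = -11456
(G + 18398)*(r + g) = (-6886 + 18398)*(-29394 - 11456) = 11512*(-40850) = -470265200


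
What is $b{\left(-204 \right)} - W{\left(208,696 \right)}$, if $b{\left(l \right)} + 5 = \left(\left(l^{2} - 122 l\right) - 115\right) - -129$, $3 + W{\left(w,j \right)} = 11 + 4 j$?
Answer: $63721$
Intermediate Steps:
$W{\left(w,j \right)} = 8 + 4 j$ ($W{\left(w,j \right)} = -3 + \left(11 + 4 j\right) = 8 + 4 j$)
$b{\left(l \right)} = 9 + l^{2} - 122 l$ ($b{\left(l \right)} = -5 - \left(-14 - l^{2} + 122 l\right) = -5 + \left(14 + l^{2} - 122 l\right) = 9 + l^{2} - 122 l$)
$b{\left(-204 \right)} - W{\left(208,696 \right)} = \left(9 + \left(-204\right)^{2} - -24888\right) - \left(8 + 4 \cdot 696\right) = \left(9 + 41616 + 24888\right) - \left(8 + 2784\right) = 66513 - 2792 = 63721$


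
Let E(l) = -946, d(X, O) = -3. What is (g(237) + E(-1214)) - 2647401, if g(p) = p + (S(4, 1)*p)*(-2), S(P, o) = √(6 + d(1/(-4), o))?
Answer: -2648110 - 474*√3 ≈ -2.6489e+6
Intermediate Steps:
S(P, o) = √3 (S(P, o) = √(6 - 3) = √3)
g(p) = p - 2*p*√3 (g(p) = p + (√3*p)*(-2) = p + (p*√3)*(-2) = p - 2*p*√3)
(g(237) + E(-1214)) - 2647401 = (237*(1 - 2*√3) - 946) - 2647401 = ((237 - 474*√3) - 946) - 2647401 = (-709 - 474*√3) - 2647401 = -2648110 - 474*√3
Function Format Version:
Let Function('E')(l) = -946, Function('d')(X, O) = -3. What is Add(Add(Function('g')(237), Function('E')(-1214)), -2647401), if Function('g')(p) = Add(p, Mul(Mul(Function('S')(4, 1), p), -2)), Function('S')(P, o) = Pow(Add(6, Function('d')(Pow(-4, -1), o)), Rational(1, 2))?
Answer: Add(-2648110, Mul(-474, Pow(3, Rational(1, 2)))) ≈ -2.6489e+6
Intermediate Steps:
Function('S')(P, o) = Pow(3, Rational(1, 2)) (Function('S')(P, o) = Pow(Add(6, -3), Rational(1, 2)) = Pow(3, Rational(1, 2)))
Function('g')(p) = Add(p, Mul(-2, p, Pow(3, Rational(1, 2)))) (Function('g')(p) = Add(p, Mul(Mul(Pow(3, Rational(1, 2)), p), -2)) = Add(p, Mul(Mul(p, Pow(3, Rational(1, 2))), -2)) = Add(p, Mul(-2, p, Pow(3, Rational(1, 2)))))
Add(Add(Function('g')(237), Function('E')(-1214)), -2647401) = Add(Add(Mul(237, Add(1, Mul(-2, Pow(3, Rational(1, 2))))), -946), -2647401) = Add(Add(Add(237, Mul(-474, Pow(3, Rational(1, 2)))), -946), -2647401) = Add(Add(-709, Mul(-474, Pow(3, Rational(1, 2)))), -2647401) = Add(-2648110, Mul(-474, Pow(3, Rational(1, 2))))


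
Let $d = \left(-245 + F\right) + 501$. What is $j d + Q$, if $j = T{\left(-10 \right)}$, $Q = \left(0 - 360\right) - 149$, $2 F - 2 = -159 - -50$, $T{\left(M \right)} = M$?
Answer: $-2534$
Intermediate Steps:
$F = - \frac{107}{2}$ ($F = 1 + \frac{-159 - -50}{2} = 1 + \frac{-159 + 50}{2} = 1 + \frac{1}{2} \left(-109\right) = 1 - \frac{109}{2} = - \frac{107}{2} \approx -53.5$)
$d = \frac{405}{2}$ ($d = \left(-245 - \frac{107}{2}\right) + 501 = - \frac{597}{2} + 501 = \frac{405}{2} \approx 202.5$)
$Q = -509$ ($Q = -360 - 149 = -509$)
$j = -10$
$j d + Q = \left(-10\right) \frac{405}{2} - 509 = -2025 - 509 = -2534$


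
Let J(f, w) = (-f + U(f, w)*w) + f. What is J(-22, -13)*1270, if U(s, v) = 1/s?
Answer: 8255/11 ≈ 750.45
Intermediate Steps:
J(f, w) = w/f (J(f, w) = (-f + w/f) + f = w/f)
J(-22, -13)*1270 = -13/(-22)*1270 = -13*(-1/22)*1270 = (13/22)*1270 = 8255/11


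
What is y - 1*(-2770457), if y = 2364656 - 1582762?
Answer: 3552351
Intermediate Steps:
y = 781894
y - 1*(-2770457) = 781894 - 1*(-2770457) = 781894 + 2770457 = 3552351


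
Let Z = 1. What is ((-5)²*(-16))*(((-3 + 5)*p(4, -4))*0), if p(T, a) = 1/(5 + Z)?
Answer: 0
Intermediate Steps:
p(T, a) = ⅙ (p(T, a) = 1/(5 + 1) = 1/6 = ⅙)
((-5)²*(-16))*(((-3 + 5)*p(4, -4))*0) = ((-5)²*(-16))*(((-3 + 5)*(⅙))*0) = (25*(-16))*((2*(⅙))*0) = -400*0/3 = -400*0 = 0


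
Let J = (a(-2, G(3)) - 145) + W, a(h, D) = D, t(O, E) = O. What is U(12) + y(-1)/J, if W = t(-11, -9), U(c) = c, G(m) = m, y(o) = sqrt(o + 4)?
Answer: 12 - sqrt(3)/153 ≈ 11.989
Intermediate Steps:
y(o) = sqrt(4 + o)
W = -11
J = -153 (J = (3 - 145) - 11 = -142 - 11 = -153)
U(12) + y(-1)/J = 12 + sqrt(4 - 1)/(-153) = 12 - sqrt(3)/153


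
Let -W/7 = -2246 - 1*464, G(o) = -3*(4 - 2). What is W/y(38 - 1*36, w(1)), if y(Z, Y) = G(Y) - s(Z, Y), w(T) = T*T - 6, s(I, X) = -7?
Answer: 18970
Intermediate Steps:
G(o) = -6 (G(o) = -3*2 = -6)
w(T) = -6 + T² (w(T) = T² - 6 = -6 + T²)
y(Z, Y) = 1 (y(Z, Y) = -6 - 1*(-7) = -6 + 7 = 1)
W = 18970 (W = -7*(-2246 - 1*464) = -7*(-2246 - 464) = -7*(-2710) = 18970)
W/y(38 - 1*36, w(1)) = 18970/1 = 18970*1 = 18970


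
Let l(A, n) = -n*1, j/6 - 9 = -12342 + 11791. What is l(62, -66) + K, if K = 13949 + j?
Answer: 10763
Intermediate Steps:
j = -3252 (j = 54 + 6*(-12342 + 11791) = 54 + 6*(-551) = 54 - 3306 = -3252)
l(A, n) = -n
K = 10697 (K = 13949 - 3252 = 10697)
l(62, -66) + K = -1*(-66) + 10697 = 66 + 10697 = 10763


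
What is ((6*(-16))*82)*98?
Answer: -771456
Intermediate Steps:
((6*(-16))*82)*98 = -96*82*98 = -7872*98 = -771456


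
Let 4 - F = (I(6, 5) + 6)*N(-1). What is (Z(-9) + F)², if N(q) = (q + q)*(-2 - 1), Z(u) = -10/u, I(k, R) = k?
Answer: 362404/81 ≈ 4474.1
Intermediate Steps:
N(q) = -6*q (N(q) = (2*q)*(-3) = -6*q)
F = -68 (F = 4 - (6 + 6)*(-6*(-1)) = 4 - 12*6 = 4 - 1*72 = 4 - 72 = -68)
(Z(-9) + F)² = (-10/(-9) - 68)² = (-10*(-⅑) - 68)² = (10/9 - 68)² = (-602/9)² = 362404/81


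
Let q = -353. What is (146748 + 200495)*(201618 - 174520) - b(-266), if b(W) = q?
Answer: 9409591167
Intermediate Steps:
b(W) = -353
(146748 + 200495)*(201618 - 174520) - b(-266) = (146748 + 200495)*(201618 - 174520) - 1*(-353) = 347243*27098 + 353 = 9409590814 + 353 = 9409591167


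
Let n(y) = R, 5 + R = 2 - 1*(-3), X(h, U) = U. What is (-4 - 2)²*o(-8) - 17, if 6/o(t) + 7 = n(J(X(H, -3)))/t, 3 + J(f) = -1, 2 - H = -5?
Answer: -335/7 ≈ -47.857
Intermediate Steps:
H = 7 (H = 2 - 1*(-5) = 2 + 5 = 7)
J(f) = -4 (J(f) = -3 - 1 = -4)
R = 0 (R = -5 + (2 - 1*(-3)) = -5 + (2 + 3) = -5 + 5 = 0)
n(y) = 0
o(t) = -6/7 (o(t) = 6/(-7 + 0/t) = 6/(-7 + 0) = 6/(-7) = 6*(-⅐) = -6/7)
(-4 - 2)²*o(-8) - 17 = (-4 - 2)²*(-6/7) - 17 = (-6)²*(-6/7) - 17 = 36*(-6/7) - 17 = -216/7 - 17 = -335/7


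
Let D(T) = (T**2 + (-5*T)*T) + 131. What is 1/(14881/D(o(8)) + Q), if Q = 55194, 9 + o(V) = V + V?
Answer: 65/3572729 ≈ 1.8193e-5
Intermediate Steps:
o(V) = -9 + 2*V (o(V) = -9 + (V + V) = -9 + 2*V)
D(T) = 131 - 4*T**2 (D(T) = (T**2 - 5*T**2) + 131 = -4*T**2 + 131 = 131 - 4*T**2)
1/(14881/D(o(8)) + Q) = 1/(14881/(131 - 4*(-9 + 2*8)**2) + 55194) = 1/(14881/(131 - 4*(-9 + 16)**2) + 55194) = 1/(14881/(131 - 4*7**2) + 55194) = 1/(14881/(131 - 4*49) + 55194) = 1/(14881/(131 - 196) + 55194) = 1/(14881/(-65) + 55194) = 1/(14881*(-1/65) + 55194) = 1/(-14881/65 + 55194) = 1/(3572729/65) = 65/3572729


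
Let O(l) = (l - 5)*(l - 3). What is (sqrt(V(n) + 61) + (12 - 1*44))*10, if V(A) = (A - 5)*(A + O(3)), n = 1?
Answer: -320 + 10*sqrt(57) ≈ -244.50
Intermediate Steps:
O(l) = (-5 + l)*(-3 + l)
V(A) = A*(-5 + A) (V(A) = (A - 5)*(A + (15 + 3**2 - 8*3)) = (-5 + A)*(A + (15 + 9 - 24)) = (-5 + A)*(A + 0) = (-5 + A)*A = A*(-5 + A))
(sqrt(V(n) + 61) + (12 - 1*44))*10 = (sqrt(1*(-5 + 1) + 61) + (12 - 1*44))*10 = (sqrt(1*(-4) + 61) + (12 - 44))*10 = (sqrt(-4 + 61) - 32)*10 = (sqrt(57) - 32)*10 = (-32 + sqrt(57))*10 = -320 + 10*sqrt(57)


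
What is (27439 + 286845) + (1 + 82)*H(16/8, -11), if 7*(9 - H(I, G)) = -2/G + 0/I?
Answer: 24257221/77 ≈ 3.1503e+5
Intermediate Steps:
H(I, G) = 9 + 2/(7*G) (H(I, G) = 9 - (-2/G + 0/I)/7 = 9 - (-2/G + 0)/7 = 9 - (-2)/(7*G) = 9 + 2/(7*G))
(27439 + 286845) + (1 + 82)*H(16/8, -11) = (27439 + 286845) + (1 + 82)*(9 + (2/7)/(-11)) = 314284 + 83*(9 + (2/7)*(-1/11)) = 314284 + 83*(9 - 2/77) = 314284 + 83*(691/77) = 314284 + 57353/77 = 24257221/77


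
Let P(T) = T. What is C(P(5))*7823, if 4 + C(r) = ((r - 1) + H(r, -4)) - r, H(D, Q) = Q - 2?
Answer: -86053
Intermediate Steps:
H(D, Q) = -2 + Q
C(r) = -11 (C(r) = -4 + (((r - 1) + (-2 - 4)) - r) = -4 + (((-1 + r) - 6) - r) = -4 + ((-7 + r) - r) = -4 - 7 = -11)
C(P(5))*7823 = -11*7823 = -86053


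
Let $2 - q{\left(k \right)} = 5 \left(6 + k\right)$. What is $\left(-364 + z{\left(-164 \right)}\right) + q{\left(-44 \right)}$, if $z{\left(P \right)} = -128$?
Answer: $-300$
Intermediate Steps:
$q{\left(k \right)} = -28 - 5 k$ ($q{\left(k \right)} = 2 - 5 \left(6 + k\right) = 2 - \left(30 + 5 k\right) = -28 - 5 k$)
$\left(-364 + z{\left(-164 \right)}\right) + q{\left(-44 \right)} = \left(-364 - 128\right) - -192 = -492 + \left(-28 + 220\right) = -492 + 192 = -300$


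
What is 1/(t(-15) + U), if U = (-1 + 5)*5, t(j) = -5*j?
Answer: 1/95 ≈ 0.010526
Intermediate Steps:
U = 20 (U = 4*5 = 20)
1/(t(-15) + U) = 1/(-5*(-15) + 20) = 1/(75 + 20) = 1/95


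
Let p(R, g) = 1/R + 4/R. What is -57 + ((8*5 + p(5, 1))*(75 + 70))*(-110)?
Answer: -654007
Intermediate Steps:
p(R, g) = 5/R (p(R, g) = 1/R + 4/R = 5/R)
-57 + ((8*5 + p(5, 1))*(75 + 70))*(-110) = -57 + ((8*5 + 5/5)*(75 + 70))*(-110) = -57 + ((40 + 5*(⅕))*145)*(-110) = -57 + ((40 + 1)*145)*(-110) = -57 + (41*145)*(-110) = -57 + 5945*(-110) = -57 - 653950 = -654007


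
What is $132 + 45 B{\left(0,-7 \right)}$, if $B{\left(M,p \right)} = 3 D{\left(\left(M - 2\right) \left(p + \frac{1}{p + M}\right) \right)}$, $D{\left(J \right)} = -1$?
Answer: $-3$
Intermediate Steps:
$B{\left(M,p \right)} = -3$ ($B{\left(M,p \right)} = 3 \left(-1\right) = -3$)
$132 + 45 B{\left(0,-7 \right)} = 132 + 45 \left(-3\right) = 132 - 135 = -3$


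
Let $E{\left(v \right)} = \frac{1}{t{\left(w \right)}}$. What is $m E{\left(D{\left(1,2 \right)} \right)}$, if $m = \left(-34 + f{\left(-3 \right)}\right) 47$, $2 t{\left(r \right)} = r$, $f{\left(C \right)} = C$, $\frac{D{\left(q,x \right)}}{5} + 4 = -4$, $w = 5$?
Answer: $- \frac{3478}{5} \approx -695.6$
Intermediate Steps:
$D{\left(q,x \right)} = -40$ ($D{\left(q,x \right)} = -20 + 5 \left(-4\right) = -20 - 20 = -40$)
$t{\left(r \right)} = \frac{r}{2}$
$m = -1739$ ($m = \left(-34 - 3\right) 47 = \left(-37\right) 47 = -1739$)
$E{\left(v \right)} = \frac{2}{5}$ ($E{\left(v \right)} = \frac{1}{\frac{1}{2} \cdot 5} = \frac{1}{\frac{5}{2}} = \frac{2}{5}$)
$m E{\left(D{\left(1,2 \right)} \right)} = \left(-1739\right) \frac{2}{5} = - \frac{3478}{5}$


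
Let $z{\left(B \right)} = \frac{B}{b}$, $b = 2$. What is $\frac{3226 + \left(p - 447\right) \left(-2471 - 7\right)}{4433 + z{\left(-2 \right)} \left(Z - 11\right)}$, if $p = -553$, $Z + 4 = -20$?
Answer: $\frac{1240613}{2234} \approx 555.33$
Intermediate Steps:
$z{\left(B \right)} = \frac{B}{2}$
$Z = -24$ ($Z = -4 - 20 = -24$)
$\frac{3226 + \left(p - 447\right) \left(-2471 - 7\right)}{4433 + z{\left(-2 \right)} \left(Z - 11\right)} = \frac{3226 + \left(-553 - 447\right) \left(-2471 - 7\right)}{4433 + \frac{1}{2} \left(-2\right) \left(-24 - 11\right)} = \frac{3226 - -2478000}{4433 - -35} = \frac{3226 + 2478000}{4433 + 35} = \frac{2481226}{4468} = 2481226 \cdot \frac{1}{4468} = \frac{1240613}{2234}$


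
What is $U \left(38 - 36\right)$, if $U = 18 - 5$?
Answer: $26$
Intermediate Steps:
$U = 13$
$U \left(38 - 36\right) = 13 \left(38 - 36\right) = 13 \cdot 2 = 26$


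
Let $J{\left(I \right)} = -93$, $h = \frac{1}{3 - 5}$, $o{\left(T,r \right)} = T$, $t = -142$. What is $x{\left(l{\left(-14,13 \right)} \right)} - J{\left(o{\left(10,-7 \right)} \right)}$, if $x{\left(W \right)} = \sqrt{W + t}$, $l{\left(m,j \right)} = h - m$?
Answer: $93 + \frac{i \sqrt{514}}{2} \approx 93.0 + 11.336 i$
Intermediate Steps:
$h = - \frac{1}{2}$ ($h = \frac{1}{-2} = - \frac{1}{2} \approx -0.5$)
$l{\left(m,j \right)} = - \frac{1}{2} - m$
$x{\left(W \right)} = \sqrt{-142 + W}$ ($x{\left(W \right)} = \sqrt{W - 142} = \sqrt{-142 + W}$)
$x{\left(l{\left(-14,13 \right)} \right)} - J{\left(o{\left(10,-7 \right)} \right)} = \sqrt{-142 - - \frac{27}{2}} - -93 = \sqrt{-142 + \left(- \frac{1}{2} + 14\right)} + 93 = \sqrt{-142 + \frac{27}{2}} + 93 = \sqrt{- \frac{257}{2}} + 93 = \frac{i \sqrt{514}}{2} + 93 = 93 + \frac{i \sqrt{514}}{2}$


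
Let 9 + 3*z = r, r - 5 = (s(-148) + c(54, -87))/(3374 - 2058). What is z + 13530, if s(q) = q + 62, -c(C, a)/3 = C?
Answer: 13352732/987 ≈ 13529.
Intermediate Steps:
c(C, a) = -3*C
s(q) = 62 + q
r = 1583/329 (r = 5 + ((62 - 148) - 3*54)/(3374 - 2058) = 5 + (-86 - 162)/1316 = 5 - 248*1/1316 = 5 - 62/329 = 1583/329 ≈ 4.8116)
z = -1378/987 (z = -3 + (⅓)*(1583/329) = -3 + 1583/987 = -1378/987 ≈ -1.3962)
z + 13530 = -1378/987 + 13530 = 13352732/987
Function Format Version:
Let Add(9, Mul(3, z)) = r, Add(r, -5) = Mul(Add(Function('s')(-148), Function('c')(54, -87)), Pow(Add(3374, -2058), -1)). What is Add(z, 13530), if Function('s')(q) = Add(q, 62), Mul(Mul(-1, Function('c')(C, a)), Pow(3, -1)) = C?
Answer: Rational(13352732, 987) ≈ 13529.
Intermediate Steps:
Function('c')(C, a) = Mul(-3, C)
Function('s')(q) = Add(62, q)
r = Rational(1583, 329) (r = Add(5, Mul(Add(Add(62, -148), Mul(-3, 54)), Pow(Add(3374, -2058), -1))) = Add(5, Mul(Add(-86, -162), Pow(1316, -1))) = Add(5, Mul(-248, Rational(1, 1316))) = Add(5, Rational(-62, 329)) = Rational(1583, 329) ≈ 4.8116)
z = Rational(-1378, 987) (z = Add(-3, Mul(Rational(1, 3), Rational(1583, 329))) = Add(-3, Rational(1583, 987)) = Rational(-1378, 987) ≈ -1.3962)
Add(z, 13530) = Add(Rational(-1378, 987), 13530) = Rational(13352732, 987)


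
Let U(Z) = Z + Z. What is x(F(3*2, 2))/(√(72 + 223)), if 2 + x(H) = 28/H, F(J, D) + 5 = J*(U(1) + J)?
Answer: -58*√295/12685 ≈ -0.078532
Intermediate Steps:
U(Z) = 2*Z
F(J, D) = -5 + J*(2 + J) (F(J, D) = -5 + J*(2*1 + J) = -5 + J*(2 + J))
x(H) = -2 + 28/H
x(F(3*2, 2))/(√(72 + 223)) = (-2 + 28/(-5 + (3*2)² + 2*(3*2)))/(√(72 + 223)) = (-2 + 28/(-5 + 6² + 2*6))/(√295) = (-2 + 28/(-5 + 36 + 12))*(√295/295) = (-2 + 28/43)*(√295/295) = -58*√295/12685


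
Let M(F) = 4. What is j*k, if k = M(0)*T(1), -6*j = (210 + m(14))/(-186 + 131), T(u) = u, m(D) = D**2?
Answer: 812/165 ≈ 4.9212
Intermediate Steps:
j = 203/165 (j = -(210 + 14**2)/(6*(-186 + 131)) = -(210 + 196)/(6*(-55)) = -203*(-1)/(3*55) = -1/6*(-406/55) = 203/165 ≈ 1.2303)
k = 4 (k = 4*1 = 4)
j*k = (203/165)*4 = 812/165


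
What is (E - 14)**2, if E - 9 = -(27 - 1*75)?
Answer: 1849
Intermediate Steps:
E = 57 (E = 9 - (27 - 1*75) = 9 - (27 - 75) = 9 - 1*(-48) = 9 + 48 = 57)
(E - 14)**2 = (57 - 14)**2 = 43**2 = 1849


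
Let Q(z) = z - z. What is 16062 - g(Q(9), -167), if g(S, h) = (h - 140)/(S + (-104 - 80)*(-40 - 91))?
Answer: 387158755/24104 ≈ 16062.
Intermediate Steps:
Q(z) = 0
g(S, h) = (-140 + h)/(24104 + S) (g(S, h) = (-140 + h)/(S - 184*(-131)) = (-140 + h)/(S + 24104) = (-140 + h)/(24104 + S))
16062 - g(Q(9), -167) = 16062 - (-140 - 167)/(24104 + 0) = 16062 - (-307)/24104 = 16062 - 1*(-307/24104) = 16062 + 307/24104 = 387158755/24104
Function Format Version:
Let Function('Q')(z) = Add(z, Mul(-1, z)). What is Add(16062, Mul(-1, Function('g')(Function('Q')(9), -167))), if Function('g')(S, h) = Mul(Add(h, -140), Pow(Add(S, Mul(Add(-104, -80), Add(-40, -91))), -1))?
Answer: Rational(387158755, 24104) ≈ 16062.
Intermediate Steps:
Function('Q')(z) = 0
Function('g')(S, h) = Mul(Pow(Add(24104, S), -1), Add(-140, h)) (Function('g')(S, h) = Mul(Add(-140, h), Pow(Add(S, Mul(-184, -131)), -1)) = Mul(Add(-140, h), Pow(Add(S, 24104), -1)) = Mul(Add(-140, h), Pow(Add(24104, S), -1)) = Mul(Pow(Add(24104, S), -1), Add(-140, h)))
Add(16062, Mul(-1, Function('g')(Function('Q')(9), -167))) = Add(16062, Mul(-1, Mul(Pow(Add(24104, 0), -1), Add(-140, -167)))) = Add(16062, Mul(-1, Mul(Pow(24104, -1), -307))) = Add(16062, Mul(-1, Mul(Rational(1, 24104), -307))) = Add(16062, Mul(-1, Rational(-307, 24104))) = Add(16062, Rational(307, 24104)) = Rational(387158755, 24104)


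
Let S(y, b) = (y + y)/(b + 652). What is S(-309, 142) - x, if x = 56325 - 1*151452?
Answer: 37765110/397 ≈ 95126.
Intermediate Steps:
x = -95127 (x = 56325 - 151452 = -95127)
S(y, b) = 2*y/(652 + b) (S(y, b) = (2*y)/(652 + b) = 2*y/(652 + b))
S(-309, 142) - x = 2*(-309)/(652 + 142) - 1*(-95127) = 2*(-309)/794 + 95127 = 2*(-309)*(1/794) + 95127 = -309/397 + 95127 = 37765110/397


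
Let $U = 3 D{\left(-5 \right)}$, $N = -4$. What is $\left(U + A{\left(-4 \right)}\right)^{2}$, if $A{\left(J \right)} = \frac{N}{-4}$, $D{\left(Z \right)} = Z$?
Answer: $196$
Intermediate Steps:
$A{\left(J \right)} = 1$ ($A{\left(J \right)} = - \frac{4}{-4} = \left(-4\right) \left(- \frac{1}{4}\right) = 1$)
$U = -15$ ($U = 3 \left(-5\right) = -15$)
$\left(U + A{\left(-4 \right)}\right)^{2} = \left(-15 + 1\right)^{2} = \left(-14\right)^{2} = 196$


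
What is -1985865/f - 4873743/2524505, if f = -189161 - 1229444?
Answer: -380118013338/716255083105 ≈ -0.53070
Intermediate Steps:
f = -1418605
-1985865/f - 4873743/2524505 = -1985865/(-1418605) - 4873743/2524505 = -1985865*(-1/1418605) - 4873743*1/2524505 = 397173/283721 - 4873743/2524505 = -380118013338/716255083105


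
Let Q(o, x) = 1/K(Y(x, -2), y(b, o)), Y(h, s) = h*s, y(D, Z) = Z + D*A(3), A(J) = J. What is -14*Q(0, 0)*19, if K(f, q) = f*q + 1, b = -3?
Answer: -266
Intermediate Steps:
y(D, Z) = Z + 3*D (y(D, Z) = Z + D*3 = Z + 3*D)
K(f, q) = 1 + f*q
Q(o, x) = 1/(1 - 2*x*(-9 + o)) (Q(o, x) = 1/(1 + (x*(-2))*(o + 3*(-3))) = 1/(1 + (-2*x)*(o - 9)) = 1/(1 + (-2*x)*(-9 + o)) = 1/(1 - 2*x*(-9 + o)))
-14*Q(0, 0)*19 = -(-14)/(-1 + 2*0*(-9 + 0))*19 = -(-14)/(-1 + 2*0*(-9))*19 = -(-14)/(-1 + 0)*19 = -(-14)/(-1)*19 = -(-14)*(-1)*19 = -14*1*19 = -14*19 = -266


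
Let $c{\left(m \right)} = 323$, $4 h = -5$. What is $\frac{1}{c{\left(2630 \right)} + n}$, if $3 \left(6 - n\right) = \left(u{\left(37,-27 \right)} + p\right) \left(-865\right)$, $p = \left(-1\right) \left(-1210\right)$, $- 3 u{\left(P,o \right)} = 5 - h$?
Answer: $\frac{36}{12550019} \approx 2.8685 \cdot 10^{-6}$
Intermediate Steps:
$h = - \frac{5}{4}$ ($h = \frac{1}{4} \left(-5\right) = - \frac{5}{4} \approx -1.25$)
$u{\left(P,o \right)} = - \frac{25}{12}$ ($u{\left(P,o \right)} = - \frac{5 - - \frac{5}{4}}{3} = - \frac{5 + \frac{5}{4}}{3} = \left(- \frac{1}{3}\right) \frac{25}{4} = - \frac{25}{12}$)
$p = 1210$
$n = \frac{12538391}{36}$ ($n = 6 - \frac{\left(- \frac{25}{12} + 1210\right) \left(-865\right)}{3} = 6 - \frac{\frac{14495}{12} \left(-865\right)}{3} = 6 - - \frac{12538175}{36} = 6 + \frac{12538175}{36} = \frac{12538391}{36} \approx 3.4829 \cdot 10^{5}$)
$\frac{1}{c{\left(2630 \right)} + n} = \frac{1}{323 + \frac{12538391}{36}} = \frac{1}{\frac{12550019}{36}} = \frac{36}{12550019}$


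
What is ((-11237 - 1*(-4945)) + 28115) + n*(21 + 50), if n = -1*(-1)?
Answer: 21894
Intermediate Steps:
n = 1
((-11237 - 1*(-4945)) + 28115) + n*(21 + 50) = ((-11237 - 1*(-4945)) + 28115) + 1*(21 + 50) = ((-11237 + 4945) + 28115) + 1*71 = (-6292 + 28115) + 71 = 21823 + 71 = 21894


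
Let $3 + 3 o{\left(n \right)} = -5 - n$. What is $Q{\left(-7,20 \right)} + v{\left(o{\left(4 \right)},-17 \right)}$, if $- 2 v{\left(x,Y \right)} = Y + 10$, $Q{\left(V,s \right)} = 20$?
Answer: $\frac{47}{2} \approx 23.5$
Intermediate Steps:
$o{\left(n \right)} = - \frac{8}{3} - \frac{n}{3}$ ($o{\left(n \right)} = -1 + \frac{-5 - n}{3} = -1 - \left(\frac{5}{3} + \frac{n}{3}\right) = - \frac{8}{3} - \frac{n}{3}$)
$v{\left(x,Y \right)} = -5 - \frac{Y}{2}$ ($v{\left(x,Y \right)} = - \frac{Y + 10}{2} = - \frac{10 + Y}{2} = -5 - \frac{Y}{2}$)
$Q{\left(-7,20 \right)} + v{\left(o{\left(4 \right)},-17 \right)} = 20 - - \frac{7}{2} = 20 + \left(-5 + \frac{17}{2}\right) = 20 + \frac{7}{2} = \frac{47}{2}$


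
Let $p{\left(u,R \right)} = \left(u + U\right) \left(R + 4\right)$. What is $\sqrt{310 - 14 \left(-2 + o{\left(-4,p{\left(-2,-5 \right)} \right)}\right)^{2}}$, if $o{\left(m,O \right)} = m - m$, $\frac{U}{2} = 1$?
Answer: $\sqrt{254} \approx 15.937$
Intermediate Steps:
$U = 2$ ($U = 2 \cdot 1 = 2$)
$p{\left(u,R \right)} = \left(2 + u\right) \left(4 + R\right)$ ($p{\left(u,R \right)} = \left(u + 2\right) \left(R + 4\right) = \left(2 + u\right) \left(4 + R\right)$)
$o{\left(m,O \right)} = 0$
$\sqrt{310 - 14 \left(-2 + o{\left(-4,p{\left(-2,-5 \right)} \right)}\right)^{2}} = \sqrt{310 - 14 \left(-2 + 0\right)^{2}} = \sqrt{310 - 14 \left(-2\right)^{2}} = \sqrt{310 - 56} = \sqrt{254}$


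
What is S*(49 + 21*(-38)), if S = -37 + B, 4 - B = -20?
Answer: 9737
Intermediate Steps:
B = 24 (B = 4 - 1*(-20) = 4 + 20 = 24)
S = -13 (S = -37 + 24 = -13)
S*(49 + 21*(-38)) = -13*(49 + 21*(-38)) = -13*(49 - 798) = -13*(-749) = 9737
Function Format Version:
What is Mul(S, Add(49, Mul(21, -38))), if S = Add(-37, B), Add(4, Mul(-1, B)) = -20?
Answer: 9737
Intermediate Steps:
B = 24 (B = Add(4, Mul(-1, -20)) = Add(4, 20) = 24)
S = -13 (S = Add(-37, 24) = -13)
Mul(S, Add(49, Mul(21, -38))) = Mul(-13, Add(49, Mul(21, -38))) = Mul(-13, Add(49, -798)) = Mul(-13, -749) = 9737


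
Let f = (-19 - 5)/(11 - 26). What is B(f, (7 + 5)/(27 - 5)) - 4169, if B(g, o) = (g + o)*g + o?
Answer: -1145381/275 ≈ -4165.0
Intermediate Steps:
f = 8/5 (f = -24/(-15) = -24*(-1/15) = 8/5 ≈ 1.6000)
B(g, o) = o + g*(g + o) (B(g, o) = g*(g + o) + o = o + g*(g + o))
B(f, (7 + 5)/(27 - 5)) - 4169 = ((7 + 5)/(27 - 5) + (8/5)**2 + 8*((7 + 5)/(27 - 5))/5) - 4169 = (12/22 + 64/25 + 8*(12/22)/5) - 4169 = (12*(1/22) + 64/25 + 8*(12*(1/22))/5) - 4169 = (6/11 + 64/25 + (8/5)*(6/11)) - 4169 = (6/11 + 64/25 + 48/55) - 4169 = 1094/275 - 4169 = -1145381/275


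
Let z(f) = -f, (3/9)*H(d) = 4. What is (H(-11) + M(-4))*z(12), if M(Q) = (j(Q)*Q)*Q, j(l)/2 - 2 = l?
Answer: 624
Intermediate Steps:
j(l) = 4 + 2*l
H(d) = 12 (H(d) = 3*4 = 12)
M(Q) = Q**2*(4 + 2*Q) (M(Q) = ((4 + 2*Q)*Q)*Q = (Q*(4 + 2*Q))*Q = Q**2*(4 + 2*Q))
(H(-11) + M(-4))*z(12) = (12 + 2*(-4)**2*(2 - 4))*(-1*12) = (12 + 2*16*(-2))*(-12) = (12 - 64)*(-12) = -52*(-12) = 624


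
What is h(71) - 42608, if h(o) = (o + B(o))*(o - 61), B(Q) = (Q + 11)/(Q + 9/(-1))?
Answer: -1298428/31 ≈ -41885.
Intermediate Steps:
B(Q) = (11 + Q)/(-9 + Q) (B(Q) = (11 + Q)/(Q + 9*(-1)) = (11 + Q)/(Q - 9) = (11 + Q)/(-9 + Q))
h(o) = (-61 + o)*(o + (11 + o)/(-9 + o)) (h(o) = (o + (11 + o)/(-9 + o))*(o - 61) = (o + (11 + o)/(-9 + o))*(-61 + o) = (-61 + o)*(o + (11 + o)/(-9 + o)))
h(71) - 42608 = (-671 + 71³ - 69*71² + 499*71)/(-9 + 71) - 42608 = (-671 + 357911 - 69*5041 + 35429)/62 - 42608 = (-671 + 357911 - 347829 + 35429)/62 - 42608 = (1/62)*44840 - 42608 = 22420/31 - 42608 = -1298428/31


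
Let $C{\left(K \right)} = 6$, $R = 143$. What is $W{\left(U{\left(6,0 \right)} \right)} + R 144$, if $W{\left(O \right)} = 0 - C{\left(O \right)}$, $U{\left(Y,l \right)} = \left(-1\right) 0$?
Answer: $20586$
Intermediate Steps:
$U{\left(Y,l \right)} = 0$
$W{\left(O \right)} = -6$ ($W{\left(O \right)} = 0 - 6 = -6$)
$W{\left(U{\left(6,0 \right)} \right)} + R 144 = -6 + 143 \cdot 144 = -6 + 20592 = 20586$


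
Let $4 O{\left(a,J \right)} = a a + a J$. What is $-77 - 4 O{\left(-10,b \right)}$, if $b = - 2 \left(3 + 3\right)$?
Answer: $-297$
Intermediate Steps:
$b = -12$ ($b = \left(-2\right) 6 = -12$)
$O{\left(a,J \right)} = \frac{a^{2}}{4} + \frac{J a}{4}$ ($O{\left(a,J \right)} = \frac{a a + a J}{4} = \frac{a^{2} + J a}{4} = \frac{a^{2}}{4} + \frac{J a}{4}$)
$-77 - 4 O{\left(-10,b \right)} = -77 - 4 \cdot \frac{1}{4} \left(-10\right) \left(-12 - 10\right) = -77 - 4 \cdot \frac{1}{4} \left(-10\right) \left(-22\right) = -77 - 220 = -297$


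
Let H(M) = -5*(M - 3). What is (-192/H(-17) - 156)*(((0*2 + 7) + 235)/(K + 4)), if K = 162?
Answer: -477708/2075 ≈ -230.22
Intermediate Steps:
H(M) = 15 - 5*M (H(M) = -5*(-3 + M) = 15 - 5*M)
(-192/H(-17) - 156)*(((0*2 + 7) + 235)/(K + 4)) = (-192/(15 - 5*(-17)) - 156)*(((0*2 + 7) + 235)/(162 + 4)) = (-192/(15 + 85) - 156)*(((0 + 7) + 235)/166) = (-192/100 - 156)*((7 + 235)*(1/166)) = (-192*1/100 - 156)*(242*(1/166)) = (-48/25 - 156)*(121/83) = -3948/25*121/83 = -477708/2075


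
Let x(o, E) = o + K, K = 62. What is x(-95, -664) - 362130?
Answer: -362163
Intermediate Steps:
x(o, E) = 62 + o (x(o, E) = o + 62 = 62 + o)
x(-95, -664) - 362130 = (62 - 95) - 362130 = -33 - 362130 = -362163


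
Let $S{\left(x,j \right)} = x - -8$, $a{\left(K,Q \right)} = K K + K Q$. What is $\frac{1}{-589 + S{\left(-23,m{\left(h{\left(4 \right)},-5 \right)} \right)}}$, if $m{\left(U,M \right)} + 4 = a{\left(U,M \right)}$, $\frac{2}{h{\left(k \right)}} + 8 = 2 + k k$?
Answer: $- \frac{1}{604} \approx -0.0016556$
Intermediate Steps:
$h{\left(k \right)} = \frac{2}{-6 + k^{2}}$ ($h{\left(k \right)} = \frac{2}{-8 + \left(2 + k k\right)} = \frac{2}{-8 + \left(2 + k^{2}\right)} = \frac{2}{-6 + k^{2}}$)
$a{\left(K,Q \right)} = K^{2} + K Q$
$m{\left(U,M \right)} = -4 + U \left(M + U\right)$ ($m{\left(U,M \right)} = -4 + U \left(U + M\right) = -4 + U \left(M + U\right)$)
$S{\left(x,j \right)} = 8 + x$ ($S{\left(x,j \right)} = x + 8 = 8 + x$)
$\frac{1}{-589 + S{\left(-23,m{\left(h{\left(4 \right)},-5 \right)} \right)}} = \frac{1}{-589 + \left(8 - 23\right)} = \frac{1}{-589 - 15} = \frac{1}{-604} = - \frac{1}{604}$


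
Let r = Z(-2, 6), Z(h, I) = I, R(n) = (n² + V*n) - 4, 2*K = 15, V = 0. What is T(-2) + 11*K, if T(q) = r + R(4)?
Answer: 201/2 ≈ 100.50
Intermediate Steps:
K = 15/2 (K = (½)*15 = 15/2 ≈ 7.5000)
R(n) = -4 + n² (R(n) = (n² + 0*n) - 4 = (n² + 0) - 4 = n² - 4 = -4 + n²)
r = 6
T(q) = 18 (T(q) = 6 + (-4 + 4²) = 6 + (-4 + 16) = 6 + 12 = 18)
T(-2) + 11*K = 18 + 11*(15/2) = 18 + 165/2 = 201/2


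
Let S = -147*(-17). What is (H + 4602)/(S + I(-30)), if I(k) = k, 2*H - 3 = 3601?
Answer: 6404/2469 ≈ 2.5938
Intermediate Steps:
H = 1802 (H = 3/2 + (½)*3601 = 3/2 + 3601/2 = 1802)
S = 2499
(H + 4602)/(S + I(-30)) = (1802 + 4602)/(2499 - 30) = 6404/2469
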